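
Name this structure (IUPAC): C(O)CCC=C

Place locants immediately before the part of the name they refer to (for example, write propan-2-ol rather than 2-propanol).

The longest carbon chain that includes the –OH group and the multiple bond has 5 carbons, so the parent hydride is pentane.
The principal characteristic group is an alcohol (–OH), named with the suffix -ol.
There is one C=C double bond, indicated by the ending -ene.
Choose the numbering such that numbering from this end puts the hydroxyl group at C-1 rather than C-5.
With this numbering: the hydroxyl at C-1; the double bond between C-4 and C-5.
The name is pent-4-en-1-ol.

pent-4-en-1-ol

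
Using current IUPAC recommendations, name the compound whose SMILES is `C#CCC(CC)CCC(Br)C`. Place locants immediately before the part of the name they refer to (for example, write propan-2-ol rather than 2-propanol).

The longest carbon chain that includes the multiple bond has 8 carbons, so the parent hydride is octane.
The chain contains a C≡C triple bond, so the unsaturation ending is -yne.
The numbering direction is chosen so that numbering from this end puts the triple bond at C-1 rather than C-7.
With this numbering: the triple bond between C-1 and C-2; a bromo group at C-7; an ethyl group at C-4.
Substituent prefixes are cited in alphabetical order (multiplying prefixes like di-/tri- are ignored for ordering).
Putting it together: 7-bromo-4-ethyloct-1-yne.

7-bromo-4-ethyloct-1-yne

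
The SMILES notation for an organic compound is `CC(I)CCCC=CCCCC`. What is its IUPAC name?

10-iodoundec-5-ene

Counting along the main chain through the multiple bond gives 11 carbons: the parent is undecane.
The chain contains a C=C double bond, so the unsaturation ending is -ene.
The numbering direction is chosen so that numbering from this end puts the double bond at C-5 rather than C-6.
This places the double bond between C-5 and C-6; an iodo group at C-10.
Assembling the pieces gives 10-iodoundec-5-ene.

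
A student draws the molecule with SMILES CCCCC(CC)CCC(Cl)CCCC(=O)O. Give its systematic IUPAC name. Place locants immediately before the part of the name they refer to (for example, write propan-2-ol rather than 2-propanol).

The longest chain bearing the –COOH group is 12 carbons long (dodecane).
The highest-priority functional group is a carboxylic acid (terminal –COOH), so the name ends in -oic acid.
Number the chain so that the carboxylic acid carbon is C-1 by definition.
That gives a chloro group at C-5; an ethyl group at C-8.
Substituent prefixes are cited in alphabetical order (multiplying prefixes like di-/tri- are ignored for ordering).
Putting it together: 5-chloro-8-ethyldodecanoic acid.

5-chloro-8-ethyldodecanoic acid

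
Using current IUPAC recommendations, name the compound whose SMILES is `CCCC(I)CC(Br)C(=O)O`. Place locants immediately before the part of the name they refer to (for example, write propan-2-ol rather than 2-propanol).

Counting along the main chain through the –COOH group gives 7 carbons: the parent is heptane.
The principal characteristic group is a carboxylic acid (terminal –COOH), named with the suffix -oic acid.
Choose the numbering such that the carboxylic acid carbon is C-1 by definition.
With this numbering: a bromo group at C-2; an iodo group at C-4.
Prefixes are listed alphabetically: bromo, iodo.
Putting it together: 2-bromo-4-iodoheptanoic acid.

2-bromo-4-iodoheptanoic acid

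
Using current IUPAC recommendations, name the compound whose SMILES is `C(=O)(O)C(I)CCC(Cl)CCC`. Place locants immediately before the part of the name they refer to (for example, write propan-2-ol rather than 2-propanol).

5-chloro-2-iodooctanoic acid

Counting along the main chain through the –COOH group gives 8 carbons: the parent is octane.
The principal characteristic group is a carboxylic acid (terminal –COOH), named with the suffix -oic acid.
Choose the numbering such that the carboxylic acid carbon is C-1 by definition.
That gives a chloro group at C-5; an iodo group at C-2.
Prefixes are listed alphabetically: chloro, iodo.
Assembling the pieces gives 5-chloro-2-iodooctanoic acid.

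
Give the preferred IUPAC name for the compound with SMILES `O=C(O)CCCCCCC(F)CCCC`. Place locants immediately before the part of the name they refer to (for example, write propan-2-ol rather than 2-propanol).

The longest chain bearing the –COOH group is 12 carbons long (dodecane).
The highest-priority functional group is a carboxylic acid (terminal –COOH), so the name ends in -oic acid.
Number the chain so that the carboxylic acid carbon is C-1 by definition.
That gives a fluoro group at C-8.
Assembling the pieces gives 8-fluorododecanoic acid.

8-fluorododecanoic acid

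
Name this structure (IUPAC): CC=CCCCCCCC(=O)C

The longest carbon chain that includes the carbonyl and the multiple bond has 11 carbons, so the parent hydride is undecane.
A ketone (C=O on an internal carbon) is the principal characteristic group, giving the suffix -one.
There is one C=C double bond, indicated by the ending -ene.
The numbering direction is chosen so that numbering from this end puts the carbonyl group at C-2 rather than C-10.
That gives the carbonyl at C-2; the double bond between C-9 and C-10.
Putting it together: undec-9-en-2-one.

undec-9-en-2-one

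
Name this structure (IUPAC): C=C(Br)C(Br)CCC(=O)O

4,5-dibromohex-5-enoic acid

Counting along the main chain through the –COOH group and the multiple bond gives 6 carbons: the parent is hexane.
The principal characteristic group is a carboxylic acid (terminal –COOH), named with the suffix -oic acid.
The chain contains a C=C double bond, so the unsaturation ending is -ene.
The numbering direction is chosen so that the carboxylic acid carbon is C-1 by definition.
This places the double bond between C-5 and C-6; bromo groups at C-4 and C-5.
Assembling the pieces gives 4,5-dibromohex-5-enoic acid.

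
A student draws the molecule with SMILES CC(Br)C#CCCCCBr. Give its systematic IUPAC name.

The longest carbon chain that includes the multiple bond has 8 carbons, so the parent hydride is octane.
There is one C≡C triple bond, indicated by the ending -yne.
The numbering direction is chosen so that numbering from this end puts the triple bond at C-3 rather than C-5.
With this numbering: the triple bond between C-3 and C-4; bromo groups at C-2 and C-8.
The name is 2,8-dibromooct-3-yne.

2,8-dibromooct-3-yne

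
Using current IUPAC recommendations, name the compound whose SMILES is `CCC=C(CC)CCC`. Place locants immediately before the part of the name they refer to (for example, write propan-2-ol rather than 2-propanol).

4-ethylhept-3-ene

The longest chain bearing the multiple bond is 7 carbons long (heptane).
There is one C=C double bond, indicated by the ending -ene.
Number the chain so that numbering from this end puts the double bond at C-3 rather than C-4.
That gives the double bond between C-3 and C-4; an ethyl group at C-4.
The name is 4-ethylhept-3-ene.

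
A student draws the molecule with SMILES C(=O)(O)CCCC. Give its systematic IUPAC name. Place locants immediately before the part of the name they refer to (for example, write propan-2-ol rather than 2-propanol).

pentanoic acid

The longest carbon chain that includes the –COOH group has 5 carbons, so the parent hydride is pentane.
A carboxylic acid (terminal –COOH) is the principal characteristic group, giving the suffix -oic acid.
Choose the numbering such that the carboxylic acid carbon is C-1 by definition.
Putting it together: pentanoic acid.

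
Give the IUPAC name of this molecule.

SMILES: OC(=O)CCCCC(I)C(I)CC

6,7-diiodononanoic acid

The longest carbon chain that includes the –COOH group has 9 carbons, so the parent hydride is nonane.
A carboxylic acid (terminal –COOH) is the principal characteristic group, giving the suffix -oic acid.
The numbering direction is chosen so that the carboxylic acid carbon is C-1 by definition.
This places iodo groups at C-6 and C-7.
Assembling the pieces gives 6,7-diiodononanoic acid.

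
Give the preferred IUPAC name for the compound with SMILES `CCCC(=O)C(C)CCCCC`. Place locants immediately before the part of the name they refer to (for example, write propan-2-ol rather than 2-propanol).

5-methyldecan-4-one

The longest chain bearing the carbonyl is 10 carbons long (decane).
The highest-priority functional group is a ketone (C=O on an internal carbon), so the name ends in -one.
Number the chain so that numbering from this end puts the carbonyl group at C-4 rather than C-7.
That gives the carbonyl at C-4; a methyl group at C-5.
The name is 5-methyldecan-4-one.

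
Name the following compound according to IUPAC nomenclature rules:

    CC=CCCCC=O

hept-5-enal

The longest carbon chain that includes the –CHO group and the multiple bond has 7 carbons, so the parent hydride is heptane.
An aldehyde (terminal –CHO) is the principal characteristic group, giving the suffix -al.
A C=C double bond in the chain gives the infix -ene-.
Choose the numbering such that the aldehyde carbon is C-1 by definition.
That gives the double bond between C-5 and C-6.
The name is hept-5-enal.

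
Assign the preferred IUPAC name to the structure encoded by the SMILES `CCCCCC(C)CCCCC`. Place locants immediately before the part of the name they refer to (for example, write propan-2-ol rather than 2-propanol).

6-methylundecane

The parent chain contains 11 carbons (undecane).
The molecule is symmetric, so either numbering direction gives the same locants.
This places a methyl group at C-6.
Putting it together: 6-methylundecane.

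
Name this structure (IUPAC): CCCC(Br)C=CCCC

6-bromonon-4-ene

The longest carbon chain that includes the multiple bond has 9 carbons, so the parent hydride is nonane.
There is one C=C double bond, indicated by the ending -ene.
The numbering direction is chosen so that numbering from this end puts the double bond at C-4 rather than C-5.
This places the double bond between C-4 and C-5; a bromo group at C-6.
Assembling the pieces gives 6-bromonon-4-ene.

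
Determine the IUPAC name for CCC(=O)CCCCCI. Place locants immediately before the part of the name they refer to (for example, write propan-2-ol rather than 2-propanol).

8-iodooctan-3-one

The longest chain bearing the carbonyl is 8 carbons long (octane).
A ketone (C=O on an internal carbon) is the principal characteristic group, giving the suffix -one.
Choose the numbering such that numbering from this end puts the carbonyl group at C-3 rather than C-6.
This places the carbonyl at C-3; an iodo group at C-8.
Putting it together: 8-iodooctan-3-one.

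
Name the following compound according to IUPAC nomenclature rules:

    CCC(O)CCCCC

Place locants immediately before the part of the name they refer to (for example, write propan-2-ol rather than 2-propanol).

octan-3-ol

Counting along the main chain through the –OH group gives 8 carbons: the parent is octane.
An alcohol (–OH) is the principal characteristic group, giving the suffix -ol.
Choose the numbering such that numbering from this end puts the hydroxyl group at C-3 rather than C-6.
That gives the hydroxyl at C-3.
The name is octan-3-ol.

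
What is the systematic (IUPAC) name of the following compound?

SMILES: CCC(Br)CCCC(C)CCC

The longest carbon chain is 10 atoms: the parent is decane.
Number the chain so that the substituent locant set {3,7} is lower than {4,8} at the first point of difference.
This places a bromo group at C-3; a methyl group at C-7.
The substituents are ordered alphabetically, ignoring any di-/tri- multipliers.
Assembling the pieces gives 3-bromo-7-methyldecane.

3-bromo-7-methyldecane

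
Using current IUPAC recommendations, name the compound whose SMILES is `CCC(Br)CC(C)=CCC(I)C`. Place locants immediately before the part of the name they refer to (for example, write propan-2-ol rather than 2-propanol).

Counting along the main chain through the multiple bond gives 9 carbons: the parent is nonane.
A C=C double bond in the chain gives the infix -ene-.
Number the chain so that numbering from this end puts the double bond at C-4 rather than C-5.
With this numbering: the double bond between C-4 and C-5; a bromo group at C-7; an iodo group at C-2; a methyl group at C-5.
Prefixes are listed alphabetically: bromo, iodo, methyl.
Assembling the pieces gives 7-bromo-2-iodo-5-methylnon-4-ene.

7-bromo-2-iodo-5-methylnon-4-ene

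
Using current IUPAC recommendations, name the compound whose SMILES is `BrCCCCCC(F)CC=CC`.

10-bromo-5-fluorodec-2-ene

The longest chain bearing the multiple bond is 10 carbons long (decane).
The chain contains a C=C double bond, so the unsaturation ending is -ene.
Choose the numbering such that numbering from this end puts the double bond at C-2 rather than C-8.
This places the double bond between C-2 and C-3; a bromo group at C-10; a fluoro group at C-5.
The substituents are ordered alphabetically, ignoring any di-/tri- multipliers.
The name is 10-bromo-5-fluorodec-2-ene.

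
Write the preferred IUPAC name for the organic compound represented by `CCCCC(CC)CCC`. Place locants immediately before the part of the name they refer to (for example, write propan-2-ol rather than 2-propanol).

The longest carbon chain is 8 atoms: the parent is octane.
Choose the numbering such that the substituent locant set {4} is lower than {5} at the first point of difference.
With this numbering: an ethyl group at C-4.
Assembling the pieces gives 4-ethyloctane.

4-ethyloctane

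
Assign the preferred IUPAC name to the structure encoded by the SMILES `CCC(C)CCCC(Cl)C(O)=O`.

The longest carbon chain that includes the –COOH group has 8 carbons, so the parent hydride is octane.
The highest-priority functional group is a carboxylic acid (terminal –COOH), so the name ends in -oic acid.
The numbering direction is chosen so that the carboxylic acid carbon is C-1 by definition.
With this numbering: a chloro group at C-2; a methyl group at C-6.
Prefixes are listed alphabetically: chloro, methyl.
Putting it together: 2-chloro-6-methyloctanoic acid.

2-chloro-6-methyloctanoic acid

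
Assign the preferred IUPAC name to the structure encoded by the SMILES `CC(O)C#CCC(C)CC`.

The longest carbon chain that includes the –OH group and the multiple bond has 8 carbons, so the parent hydride is octane.
The highest-priority functional group is an alcohol (–OH), so the name ends in -ol.
There is one C≡C triple bond, indicated by the ending -yne.
The numbering direction is chosen so that numbering from this end puts the hydroxyl group at C-2 rather than C-7.
With this numbering: the hydroxyl at C-2; the triple bond between C-3 and C-4; a methyl group at C-6.
Assembling the pieces gives 6-methyloct-3-yn-2-ol.

6-methyloct-3-yn-2-ol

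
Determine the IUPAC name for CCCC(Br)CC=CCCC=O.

Counting along the main chain through the –CHO group and the multiple bond gives 10 carbons: the parent is decane.
The highest-priority functional group is an aldehyde (terminal –CHO), so the name ends in -al.
There is one C=C double bond, indicated by the ending -ene.
Number the chain so that the aldehyde carbon is C-1 by definition.
With this numbering: the double bond between C-4 and C-5; a bromo group at C-7.
Putting it together: 7-bromodec-4-enal.

7-bromodec-4-enal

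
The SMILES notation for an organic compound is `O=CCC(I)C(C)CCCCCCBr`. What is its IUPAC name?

The longest chain bearing the –CHO group is 10 carbons long (decane).
The highest-priority functional group is an aldehyde (terminal –CHO), so the name ends in -al.
Choose the numbering such that the aldehyde carbon is C-1 by definition.
With this numbering: a bromo group at C-10; an iodo group at C-3; a methyl group at C-4.
The substituents are ordered alphabetically, ignoring any di-/tri- multipliers.
Assembling the pieces gives 10-bromo-3-iodo-4-methyldecanal.

10-bromo-3-iodo-4-methyldecanal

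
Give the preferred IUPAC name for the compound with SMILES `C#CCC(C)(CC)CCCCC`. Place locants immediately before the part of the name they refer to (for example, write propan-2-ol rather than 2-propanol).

4-ethyl-4-methylnon-1-yne

The longest chain bearing the multiple bond is 9 carbons long (nonane).
A C≡C triple bond in the chain gives the infix -yne-.
Number the chain so that numbering from this end puts the triple bond at C-1 rather than C-8.
This places the triple bond between C-1 and C-2; an ethyl group at C-4; a methyl group at C-4.
Prefixes are listed alphabetically: ethyl, methyl.
Assembling the pieces gives 4-ethyl-4-methylnon-1-yne.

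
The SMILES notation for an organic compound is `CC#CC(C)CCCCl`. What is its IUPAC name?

The longest chain bearing the multiple bond is 7 carbons long (heptane).
There is one C≡C triple bond, indicated by the ending -yne.
Choose the numbering such that numbering from this end puts the triple bond at C-2 rather than C-5.
That gives the triple bond between C-2 and C-3; a chloro group at C-7; a methyl group at C-4.
Substituent prefixes are cited in alphabetical order (multiplying prefixes like di-/tri- are ignored for ordering).
Assembling the pieces gives 7-chloro-4-methylhept-2-yne.

7-chloro-4-methylhept-2-yne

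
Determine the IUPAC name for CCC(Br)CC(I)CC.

3-bromo-5-iodoheptane

The parent chain contains 7 carbons (heptane).
The numbering direction is chosen so that the locant sets are identical either way, so the alphabetically earlier bromo substituent takes the lower locant (3 rather than 5).
With this numbering: a bromo group at C-3; an iodo group at C-5.
Substituent prefixes are cited in alphabetical order (multiplying prefixes like di-/tri- are ignored for ordering).
The name is 3-bromo-5-iodoheptane.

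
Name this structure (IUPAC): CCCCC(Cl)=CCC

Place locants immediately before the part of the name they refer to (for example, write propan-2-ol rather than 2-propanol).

The longest carbon chain that includes the multiple bond has 8 carbons, so the parent hydride is octane.
A C=C double bond in the chain gives the infix -ene-.
Number the chain so that numbering from this end puts the double bond at C-3 rather than C-5.
With this numbering: the double bond between C-3 and C-4; a chloro group at C-4.
The name is 4-chlorooct-3-ene.

4-chlorooct-3-ene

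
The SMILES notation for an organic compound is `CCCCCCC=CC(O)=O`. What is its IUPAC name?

non-2-enoic acid

The longest chain bearing the –COOH group and the multiple bond is 9 carbons long (nonane).
The principal characteristic group is a carboxylic acid (terminal –COOH), named with the suffix -oic acid.
A C=C double bond in the chain gives the infix -ene-.
The numbering direction is chosen so that the carboxylic acid carbon is C-1 by definition.
With this numbering: the double bond between C-2 and C-3.
The name is non-2-enoic acid.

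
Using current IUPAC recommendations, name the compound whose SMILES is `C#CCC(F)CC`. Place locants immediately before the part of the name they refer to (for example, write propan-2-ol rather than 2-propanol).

4-fluorohex-1-yne

Counting along the main chain through the multiple bond gives 6 carbons: the parent is hexane.
There is one C≡C triple bond, indicated by the ending -yne.
The numbering direction is chosen so that numbering from this end puts the triple bond at C-1 rather than C-5.
That gives the triple bond between C-1 and C-2; a fluoro group at C-4.
Putting it together: 4-fluorohex-1-yne.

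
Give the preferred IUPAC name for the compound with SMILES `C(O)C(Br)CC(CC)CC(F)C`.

The longest chain bearing the –OH group is 7 carbons long (heptane).
The highest-priority functional group is an alcohol (–OH), so the name ends in -ol.
The numbering direction is chosen so that numbering from this end puts the hydroxyl group at C-1 rather than C-7.
With this numbering: the hydroxyl at C-1; a bromo group at C-2; an ethyl group at C-4; a fluoro group at C-6.
Prefixes are listed alphabetically: bromo, ethyl, fluoro.
The name is 2-bromo-4-ethyl-6-fluoroheptan-1-ol.

2-bromo-4-ethyl-6-fluoroheptan-1-ol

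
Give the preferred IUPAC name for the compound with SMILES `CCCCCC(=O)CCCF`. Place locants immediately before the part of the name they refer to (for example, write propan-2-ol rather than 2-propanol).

1-fluorononan-4-one

The longest carbon chain that includes the carbonyl has 9 carbons, so the parent hydride is nonane.
The principal characteristic group is a ketone (C=O on an internal carbon), named with the suffix -one.
The numbering direction is chosen so that numbering from this end puts the carbonyl group at C-4 rather than C-6.
This places the carbonyl at C-4; a fluoro group at C-1.
Assembling the pieces gives 1-fluorononan-4-one.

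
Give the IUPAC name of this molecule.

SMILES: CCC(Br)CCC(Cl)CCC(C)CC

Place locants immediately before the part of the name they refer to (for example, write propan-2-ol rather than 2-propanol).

The longest carbon chain is 11 atoms: the parent is undecane.
Choose the numbering such that the locant sets are identical either way, so the alphabetically earlier bromo substituent takes the lower locant (3 rather than 9).
This places a bromo group at C-3; a chloro group at C-6; a methyl group at C-9.
Prefixes are listed alphabetically: bromo, chloro, methyl.
Putting it together: 3-bromo-6-chloro-9-methylundecane.

3-bromo-6-chloro-9-methylundecane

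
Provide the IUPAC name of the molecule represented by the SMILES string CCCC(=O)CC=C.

Counting along the main chain through the carbonyl and the multiple bond gives 7 carbons: the parent is heptane.
A ketone (C=O on an internal carbon) is the principal characteristic group, giving the suffix -one.
There is one C=C double bond, indicated by the ending -ene.
The numbering direction is chosen so that numbering from this end puts the double bond at C-1 rather than C-6.
With this numbering: the carbonyl at C-4; the double bond between C-1 and C-2.
Putting it together: hept-1-en-4-one.

hept-1-en-4-one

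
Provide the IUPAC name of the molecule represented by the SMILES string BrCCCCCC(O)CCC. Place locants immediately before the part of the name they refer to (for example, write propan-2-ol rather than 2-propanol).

9-bromononan-4-ol

The longest carbon chain that includes the –OH group has 9 carbons, so the parent hydride is nonane.
The highest-priority functional group is an alcohol (–OH), so the name ends in -ol.
Number the chain so that numbering from this end puts the hydroxyl group at C-4 rather than C-6.
With this numbering: the hydroxyl at C-4; a bromo group at C-9.
Assembling the pieces gives 9-bromononan-4-ol.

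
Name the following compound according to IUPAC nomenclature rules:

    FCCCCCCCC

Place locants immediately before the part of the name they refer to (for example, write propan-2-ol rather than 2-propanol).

The longest continuous carbon chain has 8 atoms, so the parent hydride is octane.
Choose the numbering such that the substituent locant set {1} is lower than {8} at the first point of difference.
With this numbering: a fluoro group at C-1.
Putting it together: 1-fluorooctane.

1-fluorooctane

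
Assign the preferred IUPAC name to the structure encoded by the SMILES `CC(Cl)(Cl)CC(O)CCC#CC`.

2,2-dichloronon-7-yn-4-ol

Counting along the main chain through the –OH group and the multiple bond gives 9 carbons: the parent is nonane.
The highest-priority functional group is an alcohol (–OH), so the name ends in -ol.
A C≡C triple bond in the chain gives the infix -yne-.
Number the chain so that numbering from this end puts the hydroxyl group at C-4 rather than C-6.
That gives the hydroxyl at C-4; the triple bond between C-7 and C-8; two chloro groups at C-2.
Putting it together: 2,2-dichloronon-7-yn-4-ol.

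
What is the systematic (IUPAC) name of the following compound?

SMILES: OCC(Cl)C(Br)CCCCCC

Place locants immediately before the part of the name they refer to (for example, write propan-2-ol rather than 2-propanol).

Counting along the main chain through the –OH group gives 9 carbons: the parent is nonane.
An alcohol (–OH) is the principal characteristic group, giving the suffix -ol.
The numbering direction is chosen so that numbering from this end puts the hydroxyl group at C-1 rather than C-9.
This places the hydroxyl at C-1; a bromo group at C-3; a chloro group at C-2.
Prefixes are listed alphabetically: bromo, chloro.
Putting it together: 3-bromo-2-chlorononan-1-ol.

3-bromo-2-chlorononan-1-ol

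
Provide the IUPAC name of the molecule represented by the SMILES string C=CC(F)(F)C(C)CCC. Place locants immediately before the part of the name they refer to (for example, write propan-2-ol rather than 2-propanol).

3,3-difluoro-4-methylhept-1-ene

Counting along the main chain through the multiple bond gives 7 carbons: the parent is heptane.
The chain contains a C=C double bond, so the unsaturation ending is -ene.
Number the chain so that numbering from this end puts the double bond at C-1 rather than C-6.
That gives the double bond between C-1 and C-2; two fluoro groups at C-3; a methyl group at C-4.
The substituents are ordered alphabetically, ignoring any di-/tri- multipliers.
Putting it together: 3,3-difluoro-4-methylhept-1-ene.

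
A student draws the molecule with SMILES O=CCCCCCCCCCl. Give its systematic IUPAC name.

9-chlorononanal

The longest chain bearing the –CHO group is 9 carbons long (nonane).
An aldehyde (terminal –CHO) is the principal characteristic group, giving the suffix -al.
The numbering direction is chosen so that the aldehyde carbon is C-1 by definition.
With this numbering: a chloro group at C-9.
Assembling the pieces gives 9-chlorononanal.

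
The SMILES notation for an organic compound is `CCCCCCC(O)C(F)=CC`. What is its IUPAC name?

3-fluorodec-2-en-4-ol

The longest chain bearing the –OH group and the multiple bond is 10 carbons long (decane).
An alcohol (–OH) is the principal characteristic group, giving the suffix -ol.
There is one C=C double bond, indicated by the ending -ene.
Number the chain so that numbering from this end puts the hydroxyl group at C-4 rather than C-7.
With this numbering: the hydroxyl at C-4; the double bond between C-2 and C-3; a fluoro group at C-3.
Assembling the pieces gives 3-fluorodec-2-en-4-ol.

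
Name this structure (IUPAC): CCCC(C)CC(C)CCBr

1-bromo-3,5-dimethyloctane

The parent chain contains 8 carbons (octane).
Choose the numbering such that the substituent locant set {1,3,5} is lower than {4,6,8} at the first point of difference.
With this numbering: a bromo group at C-1; methyl groups at C-3 and C-5.
The substituents are ordered alphabetically, ignoring any di-/tri- multipliers.
Putting it together: 1-bromo-3,5-dimethyloctane.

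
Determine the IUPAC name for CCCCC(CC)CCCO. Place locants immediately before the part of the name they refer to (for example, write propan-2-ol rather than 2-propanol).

4-ethyloctan-1-ol

The longest carbon chain that includes the –OH group has 8 carbons, so the parent hydride is octane.
The highest-priority functional group is an alcohol (–OH), so the name ends in -ol.
The numbering direction is chosen so that numbering from this end puts the hydroxyl group at C-1 rather than C-8.
With this numbering: the hydroxyl at C-1; an ethyl group at C-4.
The name is 4-ethyloctan-1-ol.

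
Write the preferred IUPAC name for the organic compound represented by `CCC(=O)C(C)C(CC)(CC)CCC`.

5,5-diethyl-4-methyloctan-3-one

The longest chain bearing the carbonyl is 8 carbons long (octane).
The highest-priority functional group is a ketone (C=O on an internal carbon), so the name ends in -one.
The numbering direction is chosen so that numbering from this end puts the carbonyl group at C-3 rather than C-6.
With this numbering: the carbonyl at C-3; two ethyl groups at C-5; a methyl group at C-4.
Prefixes are listed alphabetically: ethyl, methyl.
Assembling the pieces gives 5,5-diethyl-4-methyloctan-3-one.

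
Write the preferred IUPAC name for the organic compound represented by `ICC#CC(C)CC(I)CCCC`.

The longest chain bearing the multiple bond is 10 carbons long (decane).
A C≡C triple bond in the chain gives the infix -yne-.
Choose the numbering such that numbering from this end puts the triple bond at C-2 rather than C-8.
That gives the triple bond between C-2 and C-3; iodo groups at C-1 and C-6; a methyl group at C-4.
Prefixes are listed alphabetically: iodo, methyl.
Putting it together: 1,6-diiodo-4-methyldec-2-yne.

1,6-diiodo-4-methyldec-2-yne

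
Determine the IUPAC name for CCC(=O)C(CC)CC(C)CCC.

The longest carbon chain that includes the carbonyl has 9 carbons, so the parent hydride is nonane.
A ketone (C=O on an internal carbon) is the principal characteristic group, giving the suffix -one.
The numbering direction is chosen so that numbering from this end puts the carbonyl group at C-3 rather than C-7.
This places the carbonyl at C-3; an ethyl group at C-4; a methyl group at C-6.
Prefixes are listed alphabetically: ethyl, methyl.
Putting it together: 4-ethyl-6-methylnonan-3-one.

4-ethyl-6-methylnonan-3-one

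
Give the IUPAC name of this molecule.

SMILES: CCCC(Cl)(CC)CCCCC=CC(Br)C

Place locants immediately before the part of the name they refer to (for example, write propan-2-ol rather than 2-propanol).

Counting along the main chain through the multiple bond gives 12 carbons: the parent is dodecane.
There is one C=C double bond, indicated by the ending -ene.
Choose the numbering such that numbering from this end puts the double bond at C-3 rather than C-9.
This places the double bond between C-3 and C-4; a bromo group at C-2; a chloro group at C-9; an ethyl group at C-9.
Substituent prefixes are cited in alphabetical order (multiplying prefixes like di-/tri- are ignored for ordering).
Assembling the pieces gives 2-bromo-9-chloro-9-ethyldodec-3-ene.

2-bromo-9-chloro-9-ethyldodec-3-ene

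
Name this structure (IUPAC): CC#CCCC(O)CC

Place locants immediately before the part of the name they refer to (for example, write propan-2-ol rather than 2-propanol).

The longest carbon chain that includes the –OH group and the multiple bond has 8 carbons, so the parent hydride is octane.
The principal characteristic group is an alcohol (–OH), named with the suffix -ol.
The chain contains a C≡C triple bond, so the unsaturation ending is -yne.
The numbering direction is chosen so that numbering from this end puts the hydroxyl group at C-3 rather than C-6.
This places the hydroxyl at C-3; the triple bond between C-6 and C-7.
Assembling the pieces gives oct-6-yn-3-ol.

oct-6-yn-3-ol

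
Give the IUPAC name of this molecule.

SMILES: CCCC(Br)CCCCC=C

7-bromodec-1-ene

Counting along the main chain through the multiple bond gives 10 carbons: the parent is decane.
The chain contains a C=C double bond, so the unsaturation ending is -ene.
The numbering direction is chosen so that numbering from this end puts the double bond at C-1 rather than C-9.
That gives the double bond between C-1 and C-2; a bromo group at C-7.
Assembling the pieces gives 7-bromodec-1-ene.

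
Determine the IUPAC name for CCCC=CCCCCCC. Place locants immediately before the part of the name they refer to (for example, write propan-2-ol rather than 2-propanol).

undec-4-ene

The longest chain bearing the multiple bond is 11 carbons long (undecane).
A C=C double bond in the chain gives the infix -ene-.
Number the chain so that numbering from this end puts the double bond at C-4 rather than C-7.
With this numbering: the double bond between C-4 and C-5.
The name is undec-4-ene.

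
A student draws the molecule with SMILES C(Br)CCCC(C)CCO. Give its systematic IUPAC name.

The longest carbon chain that includes the –OH group has 7 carbons, so the parent hydride is heptane.
An alcohol (–OH) is the principal characteristic group, giving the suffix -ol.
Number the chain so that numbering from this end puts the hydroxyl group at C-1 rather than C-7.
This places the hydroxyl at C-1; a bromo group at C-7; a methyl group at C-3.
Prefixes are listed alphabetically: bromo, methyl.
Assembling the pieces gives 7-bromo-3-methylheptan-1-ol.

7-bromo-3-methylheptan-1-ol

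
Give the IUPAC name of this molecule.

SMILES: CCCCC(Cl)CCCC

The longest carbon chain is 9 atoms: the parent is nonane.
Numbering from either end gives identical locants here.
That gives a chloro group at C-5.
Putting it together: 5-chlorononane.

5-chlorononane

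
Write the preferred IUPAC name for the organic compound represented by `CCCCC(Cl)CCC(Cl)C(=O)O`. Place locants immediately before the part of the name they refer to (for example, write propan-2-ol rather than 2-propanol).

2,5-dichlorononanoic acid

The longest carbon chain that includes the –COOH group has 9 carbons, so the parent hydride is nonane.
A carboxylic acid (terminal –COOH) is the principal characteristic group, giving the suffix -oic acid.
Number the chain so that the carboxylic acid carbon is C-1 by definition.
This places chloro groups at C-2 and C-5.
Putting it together: 2,5-dichlorononanoic acid.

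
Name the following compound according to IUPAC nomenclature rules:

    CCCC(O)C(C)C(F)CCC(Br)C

9-bromo-6-fluoro-5-methyldecan-4-ol

The longest carbon chain that includes the –OH group has 10 carbons, so the parent hydride is decane.
The highest-priority functional group is an alcohol (–OH), so the name ends in -ol.
Choose the numbering such that numbering from this end puts the hydroxyl group at C-4 rather than C-7.
This places the hydroxyl at C-4; a bromo group at C-9; a fluoro group at C-6; a methyl group at C-5.
Substituent prefixes are cited in alphabetical order (multiplying prefixes like di-/tri- are ignored for ordering).
Putting it together: 9-bromo-6-fluoro-5-methyldecan-4-ol.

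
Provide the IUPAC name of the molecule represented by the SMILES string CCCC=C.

pent-1-ene

The longest chain bearing the multiple bond is 5 carbons long (pentane).
There is one C=C double bond, indicated by the ending -ene.
The numbering direction is chosen so that numbering from this end puts the double bond at C-1 rather than C-4.
With this numbering: the double bond between C-1 and C-2.
Putting it together: pent-1-ene.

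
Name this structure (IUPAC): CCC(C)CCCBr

1-bromo-4-methylhexane

The longest carbon chain is 6 atoms: the parent is hexane.
The numbering direction is chosen so that the substituent locant set {1,4} is lower than {3,6} at the first point of difference.
This places a bromo group at C-1; a methyl group at C-4.
Substituent prefixes are cited in alphabetical order (multiplying prefixes like di-/tri- are ignored for ordering).
Assembling the pieces gives 1-bromo-4-methylhexane.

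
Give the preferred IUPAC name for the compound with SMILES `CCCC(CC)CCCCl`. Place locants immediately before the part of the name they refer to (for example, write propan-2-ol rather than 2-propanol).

The parent chain contains 7 carbons (heptane).
Choose the numbering such that the substituent locant set {1,4} is lower than {4,7} at the first point of difference.
With this numbering: a chloro group at C-1; an ethyl group at C-4.
The substituents are ordered alphabetically, ignoring any di-/tri- multipliers.
Assembling the pieces gives 1-chloro-4-ethylheptane.

1-chloro-4-ethylheptane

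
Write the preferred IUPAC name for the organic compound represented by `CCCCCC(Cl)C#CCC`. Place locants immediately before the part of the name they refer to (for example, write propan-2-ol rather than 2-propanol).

5-chlorodec-3-yne

Counting along the main chain through the multiple bond gives 10 carbons: the parent is decane.
The chain contains a C≡C triple bond, so the unsaturation ending is -yne.
Number the chain so that numbering from this end puts the triple bond at C-3 rather than C-7.
That gives the triple bond between C-3 and C-4; a chloro group at C-5.
Putting it together: 5-chlorodec-3-yne.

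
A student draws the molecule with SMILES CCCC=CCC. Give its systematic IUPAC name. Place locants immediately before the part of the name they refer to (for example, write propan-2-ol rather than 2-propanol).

The longest chain bearing the multiple bond is 7 carbons long (heptane).
There is one C=C double bond, indicated by the ending -ene.
Choose the numbering such that numbering from this end puts the double bond at C-3 rather than C-4.
With this numbering: the double bond between C-3 and C-4.
The name is hept-3-ene.

hept-3-ene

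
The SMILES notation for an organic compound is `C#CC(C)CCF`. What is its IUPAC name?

The longest carbon chain that includes the multiple bond has 5 carbons, so the parent hydride is pentane.
The chain contains a C≡C triple bond, so the unsaturation ending is -yne.
Choose the numbering such that numbering from this end puts the triple bond at C-1 rather than C-4.
This places the triple bond between C-1 and C-2; a fluoro group at C-5; a methyl group at C-3.
The substituents are ordered alphabetically, ignoring any di-/tri- multipliers.
Putting it together: 5-fluoro-3-methylpent-1-yne.

5-fluoro-3-methylpent-1-yne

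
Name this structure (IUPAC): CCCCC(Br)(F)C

The longest carbon chain is 6 atoms: the parent is hexane.
The numbering direction is chosen so that the substituent locant set {2,2} is lower than {5,5} at the first point of difference.
That gives a bromo group at C-2; a fluoro group at C-2.
The substituents are ordered alphabetically, ignoring any di-/tri- multipliers.
Putting it together: 2-bromo-2-fluorohexane.

2-bromo-2-fluorohexane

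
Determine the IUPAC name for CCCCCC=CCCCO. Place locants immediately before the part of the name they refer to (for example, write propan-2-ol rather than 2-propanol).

dec-4-en-1-ol

Counting along the main chain through the –OH group and the multiple bond gives 10 carbons: the parent is decane.
The highest-priority functional group is an alcohol (–OH), so the name ends in -ol.
A C=C double bond in the chain gives the infix -ene-.
Choose the numbering such that numbering from this end puts the hydroxyl group at C-1 rather than C-10.
That gives the hydroxyl at C-1; the double bond between C-4 and C-5.
The name is dec-4-en-1-ol.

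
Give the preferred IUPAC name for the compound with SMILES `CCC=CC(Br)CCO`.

Counting along the main chain through the –OH group and the multiple bond gives 7 carbons: the parent is heptane.
The principal characteristic group is an alcohol (–OH), named with the suffix -ol.
There is one C=C double bond, indicated by the ending -ene.
Choose the numbering such that numbering from this end puts the hydroxyl group at C-1 rather than C-7.
This places the hydroxyl at C-1; the double bond between C-4 and C-5; a bromo group at C-3.
Assembling the pieces gives 3-bromohept-4-en-1-ol.

3-bromohept-4-en-1-ol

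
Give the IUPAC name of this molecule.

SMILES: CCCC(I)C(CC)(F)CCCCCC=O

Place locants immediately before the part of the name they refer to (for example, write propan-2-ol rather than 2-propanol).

7-ethyl-7-fluoro-8-iodoundecanal

The longest chain bearing the –CHO group is 11 carbons long (undecane).
The highest-priority functional group is an aldehyde (terminal –CHO), so the name ends in -al.
The numbering direction is chosen so that the aldehyde carbon is C-1 by definition.
That gives an ethyl group at C-7; a fluoro group at C-7; an iodo group at C-8.
The substituents are ordered alphabetically, ignoring any di-/tri- multipliers.
Assembling the pieces gives 7-ethyl-7-fluoro-8-iodoundecanal.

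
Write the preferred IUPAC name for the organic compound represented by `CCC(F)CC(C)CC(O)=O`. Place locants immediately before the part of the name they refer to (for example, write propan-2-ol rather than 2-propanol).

5-fluoro-3-methylheptanoic acid

The longest carbon chain that includes the –COOH group has 7 carbons, so the parent hydride is heptane.
A carboxylic acid (terminal –COOH) is the principal characteristic group, giving the suffix -oic acid.
Number the chain so that the carboxylic acid carbon is C-1 by definition.
This places a fluoro group at C-5; a methyl group at C-3.
Prefixes are listed alphabetically: fluoro, methyl.
The name is 5-fluoro-3-methylheptanoic acid.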